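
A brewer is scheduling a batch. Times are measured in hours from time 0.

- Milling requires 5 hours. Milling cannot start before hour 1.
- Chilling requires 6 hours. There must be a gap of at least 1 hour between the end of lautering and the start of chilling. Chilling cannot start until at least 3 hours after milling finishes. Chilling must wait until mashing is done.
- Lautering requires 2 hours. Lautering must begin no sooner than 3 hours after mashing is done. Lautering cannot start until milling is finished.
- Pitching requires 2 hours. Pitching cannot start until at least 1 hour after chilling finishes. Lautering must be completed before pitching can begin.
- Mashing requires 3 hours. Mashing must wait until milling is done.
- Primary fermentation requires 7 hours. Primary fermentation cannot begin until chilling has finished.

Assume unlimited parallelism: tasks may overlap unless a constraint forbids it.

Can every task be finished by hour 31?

Yes

Milling waits on its own release at hour 1, so it starts at hour 1 and finishes at 1 + 5 = hour 6.
Mashing cannot begin until milling (finishes hour 6). It runs from hour 6 to 6 + 3 = hour 9.
Lautering cannot start until mashing (finishes hour 9, plus 3-hour gap → hour 12); milling (finishes hour 6). The controlling bound is hour 12, so lautering finishes at 12 + 2 = hour 14.
Chilling cannot start until lautering (finishes hour 14, plus 1-hour gap → hour 15); milling (finishes hour 6, plus 3-hour gap → hour 9); mashing (finishes hour 9). The controlling bound is hour 15, so chilling finishes at 15 + 6 = hour 21.
Primary fermentation waits on chilling (finishes hour 21), so it starts at hour 21 and finishes at 21 + 7 = hour 28.
Pitching cannot start until chilling (finishes hour 21, plus 1-hour gap → hour 22); lautering (finishes hour 14). The controlling bound is hour 22, so pitching finishes at 22 + 2 = hour 24.
Every task is finished by hour 28, which is no later than the deadline of 31, so the schedule is feasible.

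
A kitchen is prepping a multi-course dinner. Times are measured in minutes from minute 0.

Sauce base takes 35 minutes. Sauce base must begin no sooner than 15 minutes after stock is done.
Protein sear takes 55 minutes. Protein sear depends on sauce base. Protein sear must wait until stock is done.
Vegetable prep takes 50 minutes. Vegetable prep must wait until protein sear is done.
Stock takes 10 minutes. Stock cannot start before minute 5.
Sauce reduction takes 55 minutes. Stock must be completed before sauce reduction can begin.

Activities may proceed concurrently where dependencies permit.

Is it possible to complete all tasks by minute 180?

Yes

Stock cannot begin until its own release at minute 5. It runs from minute 5 to 5 + 10 = minute 15.
After stock (finishes minute 15), sauce reduction can start at minute 15 and finishes at minute 70.
Sauce base cannot begin until stock (finishes minute 15, plus 15-minute gap → minute 30). It runs from minute 30 to 30 + 35 = minute 65.
For protein sear: sauce base (finishes minute 65); stock (finishes minute 15). Taking the maximum gives a start of minute 65, and it finishes at 65 + 55 = minute 120.
Vegetable prep cannot begin until protein sear (finishes minute 120). It runs from minute 120 to 120 + 50 = minute 170.
Every task is finished by minute 170, which is no later than the deadline of 180, so the schedule is feasible.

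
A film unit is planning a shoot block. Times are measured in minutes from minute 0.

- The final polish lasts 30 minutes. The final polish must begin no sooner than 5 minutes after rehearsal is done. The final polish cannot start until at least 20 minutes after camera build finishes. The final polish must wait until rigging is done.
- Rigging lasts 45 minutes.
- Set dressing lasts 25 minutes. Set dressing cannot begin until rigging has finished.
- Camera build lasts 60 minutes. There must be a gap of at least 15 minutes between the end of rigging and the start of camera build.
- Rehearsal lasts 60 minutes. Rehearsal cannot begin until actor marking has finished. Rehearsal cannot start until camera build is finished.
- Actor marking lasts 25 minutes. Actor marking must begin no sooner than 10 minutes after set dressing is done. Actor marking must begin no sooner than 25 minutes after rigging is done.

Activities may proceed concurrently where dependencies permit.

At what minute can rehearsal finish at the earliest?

Rigging can start immediately at minute 0; it finishes at minute 45.
Camera build waits on rigging (finishes minute 45, plus 15-minute gap → minute 60), so it starts at minute 60 and finishes at 60 + 60 = minute 120.
Set dressing cannot begin until rigging (finishes minute 45). It runs from minute 45 to 45 + 25 = minute 70.
Actor marking cannot start until set dressing (finishes minute 70, plus 10-minute gap → minute 80); rigging (finishes minute 45, plus 25-minute gap → minute 70). The controlling bound is minute 80, so actor marking finishes at 80 + 25 = minute 105.
For rehearsal: actor marking (finishes minute 105); camera build (finishes minute 120). Taking the maximum gives a start of minute 120, and it finishes at 120 + 60 = minute 180.

180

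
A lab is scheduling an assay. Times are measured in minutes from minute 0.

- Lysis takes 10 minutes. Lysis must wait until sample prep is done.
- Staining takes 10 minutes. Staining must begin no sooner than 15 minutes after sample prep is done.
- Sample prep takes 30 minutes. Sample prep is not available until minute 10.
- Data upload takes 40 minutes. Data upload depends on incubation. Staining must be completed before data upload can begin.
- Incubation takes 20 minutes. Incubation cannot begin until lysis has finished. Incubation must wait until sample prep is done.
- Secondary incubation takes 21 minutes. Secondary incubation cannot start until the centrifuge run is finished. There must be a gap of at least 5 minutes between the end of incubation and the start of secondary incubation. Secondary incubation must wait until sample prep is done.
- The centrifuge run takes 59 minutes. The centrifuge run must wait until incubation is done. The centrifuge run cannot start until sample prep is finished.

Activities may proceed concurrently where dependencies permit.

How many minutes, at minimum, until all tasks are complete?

After its own release at minute 10, sample prep can start at minute 10 and finishes at minute 40.
Staining cannot begin until sample prep (finishes minute 40, plus 15-minute gap → minute 55). It runs from minute 55 to 55 + 10 = minute 65.
After sample prep (finishes minute 40), lysis can start at minute 40 and finishes at minute 50.
Incubation needs all of lysis (finishes minute 50); sample prep (finishes minute 40). That puts its earliest start at minute 50; it finishes at 50 + 20 = minute 70.
For data upload: incubation (finishes minute 70); staining (finishes minute 65). Taking the maximum gives a start of minute 70, and it finishes at 70 + 40 = minute 110.
The centrifuge run has to wait for incubation (finishes minute 70); sample prep (finishes minute 40). The latest of these is minute 70, so the centrifuge run runs minute 70 to 70 + 59 = minute 129.
Secondary incubation has to wait for the centrifuge run (finishes minute 129); incubation (finishes minute 70, plus 5-minute gap → minute 75); sample prep (finishes minute 40). The latest of these is minute 129, so secondary incubation runs minute 129 to 129 + 21 = minute 150.
All tasks are finished once the last one completes. Finish times: Sample prep at 40, Lysis at 50, Incubation at 70, The centrifuge run at 129, Staining at 65, Secondary incubation at 150, Data upload at 110. The latest is minute 150.

150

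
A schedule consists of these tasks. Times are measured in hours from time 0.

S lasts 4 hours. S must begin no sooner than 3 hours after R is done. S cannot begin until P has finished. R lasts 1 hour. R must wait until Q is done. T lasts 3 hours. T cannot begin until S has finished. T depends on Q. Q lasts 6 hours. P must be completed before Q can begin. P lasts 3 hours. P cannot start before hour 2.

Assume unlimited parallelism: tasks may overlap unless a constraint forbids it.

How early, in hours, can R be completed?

P cannot begin until its own release at hour 2. It runs from hour 2 to 2 + 3 = hour 5.
Q cannot begin until P (finishes hour 5). It runs from hour 5 to 5 + 6 = hour 11.
R cannot begin until Q (finishes hour 11). It runs from hour 11 to 11 + 1 = hour 12.

12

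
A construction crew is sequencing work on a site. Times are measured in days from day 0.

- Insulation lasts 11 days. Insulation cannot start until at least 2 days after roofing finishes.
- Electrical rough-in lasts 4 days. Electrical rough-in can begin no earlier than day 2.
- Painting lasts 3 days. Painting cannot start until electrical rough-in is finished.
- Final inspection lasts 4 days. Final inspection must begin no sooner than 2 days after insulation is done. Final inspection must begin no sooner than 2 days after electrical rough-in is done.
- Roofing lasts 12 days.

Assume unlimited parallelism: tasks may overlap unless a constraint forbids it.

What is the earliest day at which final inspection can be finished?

31

Electrical rough-in waits on its own release at day 2, so it starts at day 2 and finishes at 2 + 4 = day 6.
Roofing has no prerequisites, so it starts at day 0 and finishes at day 12.
Insulation waits on roofing (finishes day 12, plus 2-day gap → day 14), so it starts at day 14 and finishes at 14 + 11 = day 25.
Final inspection cannot start until insulation (finishes day 25, plus 2-day gap → day 27); electrical rough-in (finishes day 6, plus 2-day gap → day 8). The controlling bound is day 27, so final inspection finishes at 27 + 4 = day 31.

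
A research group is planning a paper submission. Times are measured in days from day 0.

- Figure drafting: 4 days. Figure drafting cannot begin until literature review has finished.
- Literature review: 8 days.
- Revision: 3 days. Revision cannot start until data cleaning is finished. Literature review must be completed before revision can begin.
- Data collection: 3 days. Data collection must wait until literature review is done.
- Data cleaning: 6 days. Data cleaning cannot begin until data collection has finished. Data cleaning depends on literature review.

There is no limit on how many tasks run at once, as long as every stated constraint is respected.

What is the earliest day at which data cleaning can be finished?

Nothing blocks literature review, so it runs from day 0 to day 8.
Data collection cannot begin until literature review (finishes day 8). It runs from day 8 to 8 + 3 = day 11.
Data cleaning has to wait for data collection (finishes day 11); literature review (finishes day 8). The latest of these is day 11, so data cleaning runs day 11 to 11 + 6 = day 17.

17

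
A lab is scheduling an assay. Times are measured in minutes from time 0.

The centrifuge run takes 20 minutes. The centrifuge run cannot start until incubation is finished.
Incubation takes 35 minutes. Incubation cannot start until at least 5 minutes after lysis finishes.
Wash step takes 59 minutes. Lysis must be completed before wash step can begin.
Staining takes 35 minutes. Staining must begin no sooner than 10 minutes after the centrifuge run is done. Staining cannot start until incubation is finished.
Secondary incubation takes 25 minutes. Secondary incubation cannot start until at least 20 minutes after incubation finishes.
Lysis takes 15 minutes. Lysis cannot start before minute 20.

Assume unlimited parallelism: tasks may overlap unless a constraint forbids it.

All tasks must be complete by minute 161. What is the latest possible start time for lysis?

41

Staining must finish by minute 161; it takes 35 minutes, so it must start by 161 − 35 = minute 126.
Since staining (must start by minute 126, minus 10-minute gap → minute 116) depends on it, the centrifuge run must finish by minute 116. Backing off its 20-minute duration gives a latest start of minute 96.
Secondary incubation has no dependents, so it just needs to finish by minute 161. Starting by 161 − 25 = minute 136 achieves that.
For incubation: the centrifuge run (must start by minute 96); staining (must start by minute 126); secondary incubation (must start by minute 136, minus 20-minute gap → minute 116). The most restrictive is minute 96; with a 35-minute duration, incubation must start by minute 61.
To finish by minute 161, wash step (duration 59) must start no later than minute 102.
For lysis: incubation (must start by minute 61, minus 5-minute gap → minute 56); wash step (must start by minute 102). The most restrictive is minute 56; with a 15-minute duration, lysis must start by minute 41.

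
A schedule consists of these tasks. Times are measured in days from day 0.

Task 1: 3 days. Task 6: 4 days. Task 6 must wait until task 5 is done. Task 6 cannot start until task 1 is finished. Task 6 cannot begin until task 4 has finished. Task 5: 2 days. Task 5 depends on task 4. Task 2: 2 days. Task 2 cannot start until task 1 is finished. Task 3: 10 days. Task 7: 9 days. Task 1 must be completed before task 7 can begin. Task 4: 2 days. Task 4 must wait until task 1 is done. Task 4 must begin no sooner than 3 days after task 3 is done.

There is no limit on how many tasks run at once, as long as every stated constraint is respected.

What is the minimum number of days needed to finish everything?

21

Task 3 has no prerequisites, so it starts at day 0 and finishes at day 10.
Task 1 has no prerequisites, so it starts at day 0 and finishes at day 3.
After task 1 (finishes day 3), task 7 can start at day 3 and finishes at day 12.
Task 4 needs all of task 1 (finishes day 3); task 3 (finishes day 10, plus 3-day gap → day 13). That puts its earliest start at day 13; it finishes at 13 + 2 = day 15.
Task 5 waits on task 4 (finishes day 15), so it starts at day 15 and finishes at 15 + 2 = day 17.
Task 6 needs all of task 5 (finishes day 17); task 1 (finishes day 3); task 4 (finishes day 15). That puts its earliest start at day 17; it finishes at 17 + 4 = day 21.
After task 1 (finishes day 3), task 2 can start at day 3 and finishes at day 5.
All tasks are finished once the last one completes. Finish times: Task 1 at 3, Task 2 at 5, Task 3 at 10, Task 4 at 15, Task 5 at 17, Task 6 at 21, Task 7 at 12. The latest is day 21.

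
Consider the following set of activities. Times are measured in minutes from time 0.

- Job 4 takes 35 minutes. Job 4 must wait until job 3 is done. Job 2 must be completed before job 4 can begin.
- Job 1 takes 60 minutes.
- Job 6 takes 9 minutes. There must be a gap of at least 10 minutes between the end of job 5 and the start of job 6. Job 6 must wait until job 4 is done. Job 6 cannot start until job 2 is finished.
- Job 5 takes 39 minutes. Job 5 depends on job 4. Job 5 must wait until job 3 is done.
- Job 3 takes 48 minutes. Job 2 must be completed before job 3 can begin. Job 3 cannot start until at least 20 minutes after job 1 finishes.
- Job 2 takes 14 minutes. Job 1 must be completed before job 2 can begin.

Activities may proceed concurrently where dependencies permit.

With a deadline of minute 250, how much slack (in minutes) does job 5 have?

Job 1 can start immediately at minute 0; it finishes at minute 60.
Job 2 waits on job 1 (finishes minute 60), so it starts at minute 60 and finishes at 60 + 14 = minute 74.
For job 3: job 2 (finishes minute 74); job 1 (finishes minute 60, plus 20-minute gap → minute 80). Taking the maximum gives a start of minute 80, and it finishes at 80 + 48 = minute 128.
Job 4 needs all of job 3 (finishes minute 128); job 2 (finishes minute 74). That puts its earliest start at minute 128; it finishes at 128 + 35 = minute 163.
For job 5: job 4 (finishes minute 163); job 3 (finishes minute 128). Taking the maximum gives a start of minute 163, and it finishes at 163 + 39 = minute 202.

Working backward from the deadline:
Nothing follows job 6; the deadline of minute 250 is its only limit. It must start by 250 − 9 = minute 241.
Job 5 has to be done before job 6 (must start by minute 241, minus 10-minute gap → minute 231). That means finishing by minute 231, i.e. starting by 231 − 39 = minute 192.
So job 5 can start as early as minute 163 and as late as minute 192, giving 192 − 163 = 29 minutes of slack.

29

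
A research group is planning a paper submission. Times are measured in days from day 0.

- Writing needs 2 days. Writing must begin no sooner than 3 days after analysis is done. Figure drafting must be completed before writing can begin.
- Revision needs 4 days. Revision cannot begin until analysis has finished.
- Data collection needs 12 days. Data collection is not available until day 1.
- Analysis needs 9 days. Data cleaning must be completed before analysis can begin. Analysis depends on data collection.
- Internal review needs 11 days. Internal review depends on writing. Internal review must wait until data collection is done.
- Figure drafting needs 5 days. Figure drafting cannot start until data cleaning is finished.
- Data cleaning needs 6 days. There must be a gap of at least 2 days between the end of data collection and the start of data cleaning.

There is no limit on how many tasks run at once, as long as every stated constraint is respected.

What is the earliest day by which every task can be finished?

After its own release at day 1, data collection can start at day 1 and finishes at day 13.
Data cleaning waits on data collection (finishes day 13, plus 2-day gap → day 15), so it starts at day 15 and finishes at 15 + 6 = day 21.
After data cleaning (finishes day 21), figure drafting can start at day 21 and finishes at day 26.
Analysis needs all of data cleaning (finishes day 21); data collection (finishes day 13). That puts its earliest start at day 21; it finishes at 21 + 9 = day 30.
After analysis (finishes day 30), revision can start at day 30 and finishes at day 34.
For writing: analysis (finishes day 30, plus 3-day gap → day 33); figure drafting (finishes day 26). Taking the maximum gives a start of day 33, and it finishes at 33 + 2 = day 35.
Internal review needs all of writing (finishes day 35); data collection (finishes day 13). That puts its earliest start at day 35; it finishes at 35 + 11 = day 46.
All tasks are finished once the last one completes. Finish times: Data collection at 13, Data cleaning at 21, Analysis at 30, Figure drafting at 26, Writing at 35, Internal review at 46, Revision at 34. The latest is day 46.

46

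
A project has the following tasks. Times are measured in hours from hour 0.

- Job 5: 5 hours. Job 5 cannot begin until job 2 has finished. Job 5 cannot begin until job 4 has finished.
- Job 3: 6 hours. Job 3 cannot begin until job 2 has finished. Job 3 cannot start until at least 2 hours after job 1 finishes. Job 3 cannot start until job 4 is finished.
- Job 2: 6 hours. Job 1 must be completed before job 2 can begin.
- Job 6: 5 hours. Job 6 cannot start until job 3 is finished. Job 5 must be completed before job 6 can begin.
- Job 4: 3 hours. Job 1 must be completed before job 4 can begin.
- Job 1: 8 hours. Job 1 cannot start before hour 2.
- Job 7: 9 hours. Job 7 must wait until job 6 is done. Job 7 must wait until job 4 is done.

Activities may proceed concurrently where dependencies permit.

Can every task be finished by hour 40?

Yes

After its own release at hour 2, job 1 can start at hour 2 and finishes at hour 10.
Job 4 cannot begin until job 1 (finishes hour 10). It runs from hour 10 to 10 + 3 = hour 13.
After job 1 (finishes hour 10), job 2 can start at hour 10 and finishes at hour 16.
Job 5 has to wait for job 2 (finishes hour 16); job 4 (finishes hour 13). The latest of these is hour 16, so job 5 runs hour 16 to 16 + 5 = hour 21.
Job 3 needs all of job 2 (finishes hour 16); job 1 (finishes hour 10, plus 2-hour gap → hour 12); job 4 (finishes hour 13). That puts its earliest start at hour 16; it finishes at 16 + 6 = hour 22.
For job 6: job 3 (finishes hour 22); job 5 (finishes hour 21). Taking the maximum gives a start of hour 22, and it finishes at 22 + 5 = hour 27.
For job 7: job 6 (finishes hour 27); job 4 (finishes hour 13). Taking the maximum gives a start of hour 27, and it finishes at 27 + 9 = hour 36.
Every task is finished by hour 36, which is no later than the deadline of 40, so the schedule is feasible.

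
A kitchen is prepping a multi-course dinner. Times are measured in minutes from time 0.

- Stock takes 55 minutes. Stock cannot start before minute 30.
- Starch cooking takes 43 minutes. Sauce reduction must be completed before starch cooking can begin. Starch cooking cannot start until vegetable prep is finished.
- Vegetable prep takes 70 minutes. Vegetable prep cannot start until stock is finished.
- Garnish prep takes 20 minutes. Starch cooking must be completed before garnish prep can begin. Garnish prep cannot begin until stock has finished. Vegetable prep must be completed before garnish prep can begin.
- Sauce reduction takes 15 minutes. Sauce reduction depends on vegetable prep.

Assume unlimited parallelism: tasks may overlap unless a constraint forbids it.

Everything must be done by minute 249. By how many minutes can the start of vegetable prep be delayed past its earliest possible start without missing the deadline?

16

After its own release at minute 30, stock can start at minute 30 and finishes at minute 85.
Vegetable prep waits on stock (finishes minute 85), so it starts at minute 85 and finishes at 85 + 70 = minute 155.

Working backward from the deadline:
Nothing follows garnish prep; the deadline of minute 249 is its only limit. It must start by 249 − 20 = minute 229.
Starch cooking feeds into garnish prep (must start by minute 229); so starch cooking must finish by minute 229 and therefore start by minute 186.
Sauce reduction has to be done before starch cooking (must start by minute 186). That means finishing by minute 186, i.e. starting by 186 − 15 = minute 171.
Vegetable prep feeds sauce reduction (must start by minute 171); starch cooking (must start by minute 186); garnish prep (must start by minute 229). Taking the minimum, vegetable prep must finish by minute 171 and start by 171 − 70 = minute 101.
So vegetable prep can start as early as minute 85 and as late as minute 101, giving 101 − 85 = 16 minutes of slack.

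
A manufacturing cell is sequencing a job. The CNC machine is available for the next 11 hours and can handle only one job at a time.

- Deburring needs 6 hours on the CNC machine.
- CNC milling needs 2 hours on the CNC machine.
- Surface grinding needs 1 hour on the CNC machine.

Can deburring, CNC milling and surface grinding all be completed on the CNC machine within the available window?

Running back to back, the jobs need 6 + 2 + 1 = 9 hours on the CNC machine.
Since 9 ≤ 11, they fit within the window.

Yes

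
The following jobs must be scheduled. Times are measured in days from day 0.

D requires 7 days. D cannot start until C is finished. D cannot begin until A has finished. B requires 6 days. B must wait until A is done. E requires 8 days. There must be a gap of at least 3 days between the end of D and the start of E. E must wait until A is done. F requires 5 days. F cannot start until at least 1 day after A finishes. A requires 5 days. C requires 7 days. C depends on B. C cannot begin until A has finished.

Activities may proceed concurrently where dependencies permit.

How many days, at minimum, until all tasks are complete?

A can start immediately at day 0; it finishes at day 5.
F waits on A (finishes day 5, plus 1-day gap → day 6), so it starts at day 6 and finishes at 6 + 5 = day 11.
After A (finishes day 5), B can start at day 5 and finishes at day 11.
C cannot start until B (finishes day 11); A (finishes day 5). The controlling bound is day 11, so C finishes at 11 + 7 = day 18.
D cannot start until C (finishes day 18); A (finishes day 5). The controlling bound is day 18, so D finishes at 18 + 7 = day 25.
E has to wait for D (finishes day 25, plus 3-day gap → day 28); A (finishes day 5). The latest of these is day 28, so E runs day 28 to 28 + 8 = day 36.
All tasks are finished once the last one completes. Finish times: A at 5, B at 11, C at 18, D at 25, E at 36, F at 11. The latest is day 36.

36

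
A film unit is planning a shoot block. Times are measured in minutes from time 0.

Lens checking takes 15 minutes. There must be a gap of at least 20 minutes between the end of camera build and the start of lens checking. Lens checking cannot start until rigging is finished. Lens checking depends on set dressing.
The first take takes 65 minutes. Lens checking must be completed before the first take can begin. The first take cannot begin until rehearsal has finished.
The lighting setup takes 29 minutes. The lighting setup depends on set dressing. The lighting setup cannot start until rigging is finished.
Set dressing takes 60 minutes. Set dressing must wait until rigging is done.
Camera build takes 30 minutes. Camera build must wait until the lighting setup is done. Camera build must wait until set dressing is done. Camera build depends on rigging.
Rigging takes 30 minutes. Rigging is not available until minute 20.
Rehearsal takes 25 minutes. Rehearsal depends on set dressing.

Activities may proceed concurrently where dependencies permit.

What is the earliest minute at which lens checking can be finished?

204

Rigging waits on its own release at minute 20, so it starts at minute 20 and finishes at 20 + 30 = minute 50.
Set dressing waits on rigging (finishes minute 50), so it starts at minute 50 and finishes at 50 + 60 = minute 110.
For the lighting setup: set dressing (finishes minute 110); rigging (finishes minute 50). Taking the maximum gives a start of minute 110, and it finishes at 110 + 29 = minute 139.
Camera build needs all of the lighting setup (finishes minute 139); set dressing (finishes minute 110); rigging (finishes minute 50). That puts its earliest start at minute 139; it finishes at 139 + 30 = minute 169.
Lens checking needs all of camera build (finishes minute 169, plus 20-minute gap → minute 189); rigging (finishes minute 50); set dressing (finishes minute 110). That puts its earliest start at minute 189; it finishes at 189 + 15 = minute 204.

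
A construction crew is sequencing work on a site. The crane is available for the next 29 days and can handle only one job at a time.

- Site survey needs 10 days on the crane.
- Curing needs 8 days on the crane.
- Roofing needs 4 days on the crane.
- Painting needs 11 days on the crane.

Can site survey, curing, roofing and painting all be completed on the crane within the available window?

Running back to back, the jobs need 10 + 8 + 4 + 11 = 33 days on the crane.
Since 33 > 29, they cannot all fit.

No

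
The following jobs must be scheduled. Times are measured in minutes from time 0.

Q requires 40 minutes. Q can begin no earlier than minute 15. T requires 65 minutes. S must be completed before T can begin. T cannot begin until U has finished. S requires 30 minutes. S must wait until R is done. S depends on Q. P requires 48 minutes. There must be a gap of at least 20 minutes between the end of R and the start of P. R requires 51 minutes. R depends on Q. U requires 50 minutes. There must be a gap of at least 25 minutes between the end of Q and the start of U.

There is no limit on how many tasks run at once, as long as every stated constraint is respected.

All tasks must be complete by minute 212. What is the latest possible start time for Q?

P has no dependents, so it just needs to finish by minute 212. Starting by 212 − 48 = minute 164 achieves that.
T must finish by minute 212; it takes 65 minutes, so it must start by 212 − 65 = minute 147.
Since T (must start by minute 147) depends on it, S must finish by minute 147. Backing off its 30-minute duration gives a latest start of minute 117.
R must finish in time for P (must start by minute 164, minus 20-minute gap → minute 144); S (must start by minute 117). The tightest is minute 117, so R must start by 117 − 51 = minute 66.
Since T (must start by minute 147) depends on it, U must finish by minute 147. Backing off its 50-minute duration gives a latest start of minute 97.
For Q: R (must start by minute 66); S (must start by minute 117); U (must start by minute 97, minus 25-minute gap → minute 72). The most restrictive is minute 66; with a 40-minute duration, Q must start by minute 26.

26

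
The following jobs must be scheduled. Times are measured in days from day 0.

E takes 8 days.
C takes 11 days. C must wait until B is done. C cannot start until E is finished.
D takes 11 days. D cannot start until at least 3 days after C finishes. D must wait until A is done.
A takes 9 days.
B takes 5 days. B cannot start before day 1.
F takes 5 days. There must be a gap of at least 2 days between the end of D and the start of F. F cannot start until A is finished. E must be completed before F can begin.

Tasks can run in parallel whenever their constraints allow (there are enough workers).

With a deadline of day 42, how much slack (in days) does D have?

Nothing blocks E, so it runs from day 0 to day 8.
After its own release at day 1, B can start at day 1 and finishes at day 6.
C needs all of B (finishes day 6); E (finishes day 8). That puts its earliest start at day 8; it finishes at 8 + 11 = day 19.
Nothing blocks A, so it runs from day 0 to day 9.
For D: C (finishes day 19, plus 3-day gap → day 22); A (finishes day 9). Taking the maximum gives a start of day 22, and it finishes at 22 + 11 = day 33.

Working backward from the deadline:
F has no dependents, so it just needs to finish by day 42. Starting by 42 − 5 = day 37 achieves that.
D has to be done before F (must start by day 37, minus 2-day gap → day 35). That means finishing by day 35, i.e. starting by 35 − 11 = day 24.
So D can start as early as day 22 and as late as day 24, giving 24 − 22 = 2 days of slack.

2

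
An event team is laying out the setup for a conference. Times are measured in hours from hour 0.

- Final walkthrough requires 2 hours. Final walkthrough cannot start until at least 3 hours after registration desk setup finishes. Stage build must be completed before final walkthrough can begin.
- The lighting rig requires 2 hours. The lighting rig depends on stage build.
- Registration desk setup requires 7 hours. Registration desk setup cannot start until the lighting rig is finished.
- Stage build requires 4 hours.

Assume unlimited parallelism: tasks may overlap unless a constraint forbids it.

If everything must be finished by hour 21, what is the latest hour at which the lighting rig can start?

7

Final walkthrough has no dependents, so it just needs to finish by hour 21. Starting by 21 − 2 = hour 19 achieves that.
Registration desk setup has to be done before final walkthrough (must start by hour 19, minus 3-hour gap → hour 16). That means finishing by hour 16, i.e. starting by 16 − 7 = hour 9.
The lighting rig has to be done before registration desk setup (must start by hour 9). That means finishing by hour 9, i.e. starting by 9 − 2 = hour 7.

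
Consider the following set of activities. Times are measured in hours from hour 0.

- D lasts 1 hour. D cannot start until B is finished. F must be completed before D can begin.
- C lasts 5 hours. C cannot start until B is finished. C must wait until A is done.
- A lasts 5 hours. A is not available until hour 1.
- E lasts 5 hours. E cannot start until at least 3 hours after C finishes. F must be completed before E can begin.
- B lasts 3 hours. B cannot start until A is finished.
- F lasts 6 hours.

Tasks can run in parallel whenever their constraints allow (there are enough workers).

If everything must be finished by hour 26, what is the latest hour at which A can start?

Nothing follows E; the deadline of hour 26 is its only limit. It must start by 26 − 5 = hour 21.
C feeds into E (must start by hour 21, minus 3-hour gap → hour 18); so C must finish by hour 18 and therefore start by hour 13.
Nothing follows D; the deadline of hour 26 is its only limit. It must start by 26 − 1 = hour 25.
B feeds C (must start by hour 13); D (must start by hour 25). Taking the minimum, B must finish by hour 13 and start by 13 − 3 = hour 10.
For A: B (must start by hour 10); C (must start by hour 13). The most restrictive is hour 10; with a 5-hour duration, A must start by hour 5.

5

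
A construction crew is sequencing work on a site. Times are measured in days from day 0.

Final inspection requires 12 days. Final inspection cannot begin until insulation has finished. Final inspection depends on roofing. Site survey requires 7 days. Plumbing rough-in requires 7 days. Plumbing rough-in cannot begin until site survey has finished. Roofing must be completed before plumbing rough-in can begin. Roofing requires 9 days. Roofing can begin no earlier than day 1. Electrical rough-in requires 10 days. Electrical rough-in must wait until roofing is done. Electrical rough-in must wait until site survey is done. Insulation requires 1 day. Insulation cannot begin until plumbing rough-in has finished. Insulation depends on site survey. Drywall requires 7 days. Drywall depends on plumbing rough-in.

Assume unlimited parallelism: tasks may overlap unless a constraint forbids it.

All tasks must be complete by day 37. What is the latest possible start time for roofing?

Final inspection has no dependents, so it just needs to finish by day 37. Starting by 37 − 12 = day 25 achieves that.
Insulation must finish before final inspection (must start by day 25). With a 1-day duration, insulation must start by 25 − 1 = day 24.
Drywall must finish by day 37; it takes 7 days, so it must start by 37 − 7 = day 30.
Plumbing rough-in feeds insulation (must start by day 24); drywall (must start by day 30). Taking the minimum, plumbing rough-in must finish by day 24 and start by 24 − 7 = day 17.
To finish by day 37, electrical rough-in (duration 10) must start no later than day 27.
Roofing feeds plumbing rough-in (must start by day 17); electrical rough-in (must start by day 27); final inspection (must start by day 25). Taking the minimum, roofing must finish by day 17 and start by 17 − 9 = day 8.

8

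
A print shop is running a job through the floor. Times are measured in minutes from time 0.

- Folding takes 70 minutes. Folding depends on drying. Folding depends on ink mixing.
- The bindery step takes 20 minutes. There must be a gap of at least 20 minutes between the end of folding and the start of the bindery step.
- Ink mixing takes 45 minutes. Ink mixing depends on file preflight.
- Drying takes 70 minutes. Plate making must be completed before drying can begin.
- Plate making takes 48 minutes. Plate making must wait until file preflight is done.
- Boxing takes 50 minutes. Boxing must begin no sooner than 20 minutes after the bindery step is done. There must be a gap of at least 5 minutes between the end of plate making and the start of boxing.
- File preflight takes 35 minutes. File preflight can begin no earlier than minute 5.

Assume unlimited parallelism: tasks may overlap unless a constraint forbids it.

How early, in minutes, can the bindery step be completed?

268

After its own release at minute 5, file preflight can start at minute 5 and finishes at minute 40.
Ink mixing cannot begin until file preflight (finishes minute 40). It runs from minute 40 to 40 + 45 = minute 85.
Plate making cannot begin until file preflight (finishes minute 40). It runs from minute 40 to 40 + 48 = minute 88.
After plate making (finishes minute 88), drying can start at minute 88 and finishes at minute 158.
Folding cannot start until drying (finishes minute 158); ink mixing (finishes minute 85). The controlling bound is minute 158, so folding finishes at 158 + 70 = minute 228.
The bindery step waits on folding (finishes minute 228, plus 20-minute gap → minute 248), so it starts at minute 248 and finishes at 248 + 20 = minute 268.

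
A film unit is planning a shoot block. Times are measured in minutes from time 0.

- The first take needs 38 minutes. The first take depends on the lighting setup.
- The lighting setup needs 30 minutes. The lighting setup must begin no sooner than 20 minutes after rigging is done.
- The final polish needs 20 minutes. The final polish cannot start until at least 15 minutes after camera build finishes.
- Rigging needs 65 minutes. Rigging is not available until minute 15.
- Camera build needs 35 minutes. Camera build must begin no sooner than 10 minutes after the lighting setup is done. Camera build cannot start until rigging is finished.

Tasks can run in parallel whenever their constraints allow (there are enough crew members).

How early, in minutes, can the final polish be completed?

210

After its own release at minute 15, rigging can start at minute 15 and finishes at minute 80.
The lighting setup waits on rigging (finishes minute 80, plus 20-minute gap → minute 100), so it starts at minute 100 and finishes at 100 + 30 = minute 130.
For camera build: the lighting setup (finishes minute 130, plus 10-minute gap → minute 140); rigging (finishes minute 80). Taking the maximum gives a start of minute 140, and it finishes at 140 + 35 = minute 175.
The final polish waits on camera build (finishes minute 175, plus 15-minute gap → minute 190), so it starts at minute 190 and finishes at 190 + 20 = minute 210.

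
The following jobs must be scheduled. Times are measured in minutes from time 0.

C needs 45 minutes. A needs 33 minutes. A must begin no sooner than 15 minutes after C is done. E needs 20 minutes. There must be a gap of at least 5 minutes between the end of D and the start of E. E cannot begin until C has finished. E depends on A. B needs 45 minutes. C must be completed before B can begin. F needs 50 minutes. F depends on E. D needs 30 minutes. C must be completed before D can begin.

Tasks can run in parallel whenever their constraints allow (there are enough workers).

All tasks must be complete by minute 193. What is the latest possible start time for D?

88

To finish by minute 193, F (duration 50) must start no later than minute 143.
E feeds into F (must start by minute 143); so E must finish by minute 143 and therefore start by minute 123.
D must finish before E (must start by minute 123, minus 5-minute gap → minute 118). With a 30-minute duration, D must start by 118 − 30 = minute 88.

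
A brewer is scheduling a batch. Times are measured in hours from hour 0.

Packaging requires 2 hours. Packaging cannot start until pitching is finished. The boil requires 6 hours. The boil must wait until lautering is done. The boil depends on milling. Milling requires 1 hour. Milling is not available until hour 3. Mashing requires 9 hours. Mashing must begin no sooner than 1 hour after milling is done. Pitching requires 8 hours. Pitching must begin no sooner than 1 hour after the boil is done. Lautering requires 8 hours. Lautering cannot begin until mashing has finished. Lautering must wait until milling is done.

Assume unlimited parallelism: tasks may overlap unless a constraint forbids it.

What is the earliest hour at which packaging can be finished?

After its own release at hour 3, milling can start at hour 3 and finishes at hour 4.
Mashing waits on milling (finishes hour 4, plus 1-hour gap → hour 5), so it starts at hour 5 and finishes at 5 + 9 = hour 14.
Lautering cannot start until mashing (finishes hour 14); milling (finishes hour 4). The controlling bound is hour 14, so lautering finishes at 14 + 8 = hour 22.
The boil cannot start until lautering (finishes hour 22); milling (finishes hour 4). The controlling bound is hour 22, so the boil finishes at 22 + 6 = hour 28.
After the boil (finishes hour 28, plus 1-hour gap → hour 29), pitching can start at hour 29 and finishes at hour 37.
Packaging waits on pitching (finishes hour 37), so it starts at hour 37 and finishes at 37 + 2 = hour 39.

39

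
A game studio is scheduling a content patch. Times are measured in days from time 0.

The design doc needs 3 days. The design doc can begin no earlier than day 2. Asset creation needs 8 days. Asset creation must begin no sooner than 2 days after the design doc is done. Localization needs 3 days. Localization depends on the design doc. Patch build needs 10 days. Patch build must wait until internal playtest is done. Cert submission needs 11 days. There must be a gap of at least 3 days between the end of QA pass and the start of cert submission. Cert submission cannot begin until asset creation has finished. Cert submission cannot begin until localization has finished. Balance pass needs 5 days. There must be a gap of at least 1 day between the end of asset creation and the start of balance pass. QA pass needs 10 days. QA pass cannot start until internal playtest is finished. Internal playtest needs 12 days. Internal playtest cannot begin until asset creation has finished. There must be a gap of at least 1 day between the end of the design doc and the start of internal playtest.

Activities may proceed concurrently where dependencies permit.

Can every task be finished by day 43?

No

After its own release at day 2, the design doc can start at day 2 and finishes at day 5.
Localization cannot begin until the design doc (finishes day 5). It runs from day 5 to 5 + 3 = day 8.
After the design doc (finishes day 5, plus 2-day gap → day 7), asset creation can start at day 7 and finishes at day 15.
After asset creation (finishes day 15, plus 1-day gap → day 16), balance pass can start at day 16 and finishes at day 21.
Internal playtest cannot start until asset creation (finishes day 15); the design doc (finishes day 5, plus 1-day gap → day 6). The controlling bound is day 15, so internal playtest finishes at 15 + 12 = day 27.
After internal playtest (finishes day 27), patch build can start at day 27 and finishes at day 37.
QA pass cannot begin until internal playtest (finishes day 27). It runs from day 27 to 27 + 10 = day 37.
Cert submission needs all of QA pass (finishes day 37, plus 3-day gap → day 40); asset creation (finishes day 15); localization (finishes day 8). That puts its earliest start at day 40; it finishes at 40 + 11 = day 51.
The earliest everything can be done is day 51, which is after the deadline of 43, so it is not possible.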